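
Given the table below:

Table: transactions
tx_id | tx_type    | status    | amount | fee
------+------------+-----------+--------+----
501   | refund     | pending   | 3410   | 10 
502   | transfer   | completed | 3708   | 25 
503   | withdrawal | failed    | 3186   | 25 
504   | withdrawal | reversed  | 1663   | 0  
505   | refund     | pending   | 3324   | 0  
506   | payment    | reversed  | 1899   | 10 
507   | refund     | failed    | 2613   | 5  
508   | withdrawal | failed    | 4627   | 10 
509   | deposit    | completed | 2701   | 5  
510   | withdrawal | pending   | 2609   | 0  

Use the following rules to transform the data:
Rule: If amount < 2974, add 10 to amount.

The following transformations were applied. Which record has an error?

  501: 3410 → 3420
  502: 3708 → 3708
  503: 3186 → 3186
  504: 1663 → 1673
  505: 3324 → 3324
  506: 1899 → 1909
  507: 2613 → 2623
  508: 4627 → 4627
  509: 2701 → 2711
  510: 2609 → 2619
Record 501 has an error. The correct transformed value should be 3410, not 3420.

Step 1: Check each record against the rule
Step 2: Record 501 has amount = 3410
Step 3: Since 3410 >= 2974, the bonus should not have been applied
Step 4: Correct value = 3410, but claimed value = 3420
Conclusion: Record 501 has the error.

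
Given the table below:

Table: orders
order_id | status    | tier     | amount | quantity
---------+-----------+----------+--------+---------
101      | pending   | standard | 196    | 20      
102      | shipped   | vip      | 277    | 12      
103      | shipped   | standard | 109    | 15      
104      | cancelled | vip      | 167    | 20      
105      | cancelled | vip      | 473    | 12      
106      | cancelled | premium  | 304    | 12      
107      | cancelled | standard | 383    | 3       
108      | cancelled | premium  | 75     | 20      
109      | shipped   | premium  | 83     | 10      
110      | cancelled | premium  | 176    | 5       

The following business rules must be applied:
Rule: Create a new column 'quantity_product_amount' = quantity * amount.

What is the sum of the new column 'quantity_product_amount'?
25902

Step 1: For each record, compute quantity * amount
Example calculations:
  20 * 196 = 3920
  12 * 277 = 3324
  15 * 109 = 1635
  ...
Step 2: Sum all derived values
Step 3: Total = 25902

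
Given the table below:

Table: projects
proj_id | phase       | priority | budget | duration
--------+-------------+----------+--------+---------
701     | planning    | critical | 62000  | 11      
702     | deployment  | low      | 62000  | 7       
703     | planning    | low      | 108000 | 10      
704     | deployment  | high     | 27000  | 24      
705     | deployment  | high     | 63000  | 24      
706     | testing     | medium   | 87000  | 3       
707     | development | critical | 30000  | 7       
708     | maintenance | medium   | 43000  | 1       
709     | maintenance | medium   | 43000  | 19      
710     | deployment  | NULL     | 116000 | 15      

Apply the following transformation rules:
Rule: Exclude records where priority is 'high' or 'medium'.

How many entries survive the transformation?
5

Step 1: Count records to exclude
  - 2 (high) + 3 (medium) = 5 records
Step 2: Total records: 10
Step 3: Remaining = 10 - 5 = 5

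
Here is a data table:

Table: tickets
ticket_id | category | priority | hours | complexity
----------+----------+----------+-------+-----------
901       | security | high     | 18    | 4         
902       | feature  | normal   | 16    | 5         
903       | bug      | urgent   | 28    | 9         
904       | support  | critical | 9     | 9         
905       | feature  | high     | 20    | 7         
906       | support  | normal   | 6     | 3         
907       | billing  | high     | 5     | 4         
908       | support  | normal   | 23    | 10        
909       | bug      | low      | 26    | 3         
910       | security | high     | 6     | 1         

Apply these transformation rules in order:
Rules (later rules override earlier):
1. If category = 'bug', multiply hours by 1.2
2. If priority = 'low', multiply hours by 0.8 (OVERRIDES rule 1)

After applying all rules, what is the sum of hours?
157.4

Step 1: Rule 2 takes priority for records with priority = 'low'
  - 1 records: 26 × 0.8 = 20.8
Step 2: Rule 1 applies to remaining records with category = 'bug'
  - 1 records: 28 × 1.2 = 33.6
Step 3: Other records unchanged: 103
Step 4: Final sum = 20.8 + 33.6 + 103 = 157.4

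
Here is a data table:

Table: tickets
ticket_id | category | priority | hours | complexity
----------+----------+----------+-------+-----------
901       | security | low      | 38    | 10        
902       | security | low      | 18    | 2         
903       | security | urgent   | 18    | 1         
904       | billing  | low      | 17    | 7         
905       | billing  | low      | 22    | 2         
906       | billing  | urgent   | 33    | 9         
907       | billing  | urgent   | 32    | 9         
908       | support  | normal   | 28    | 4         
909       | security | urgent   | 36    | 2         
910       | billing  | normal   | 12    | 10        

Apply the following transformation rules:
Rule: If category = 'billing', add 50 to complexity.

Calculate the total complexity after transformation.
306

Step 1: Count records where category = 'billing': 5
Step 2: Total bonus added: 5 × 50 = 250
Step 3: Original sum of complexity: 56
Step 4: Final sum = 56 + 250 = 306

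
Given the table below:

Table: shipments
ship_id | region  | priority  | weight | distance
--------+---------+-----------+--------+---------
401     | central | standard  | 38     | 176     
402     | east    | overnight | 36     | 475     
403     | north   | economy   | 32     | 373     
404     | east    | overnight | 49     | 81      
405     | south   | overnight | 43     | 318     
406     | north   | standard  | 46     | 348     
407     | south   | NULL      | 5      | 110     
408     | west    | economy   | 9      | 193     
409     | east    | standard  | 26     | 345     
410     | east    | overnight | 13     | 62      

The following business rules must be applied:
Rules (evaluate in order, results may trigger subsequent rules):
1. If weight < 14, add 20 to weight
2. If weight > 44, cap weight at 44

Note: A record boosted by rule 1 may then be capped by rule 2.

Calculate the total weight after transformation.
350

Step 1: Apply rule 1 to records with weight < 14
  - 3 records get bonus of 20
  - Of these, 0 records then exceed 44 and get capped
Step 2: Apply rule 2 to records with weight > 44
  - 2 records (original) are capped
Step 3: Calculate final sum = 350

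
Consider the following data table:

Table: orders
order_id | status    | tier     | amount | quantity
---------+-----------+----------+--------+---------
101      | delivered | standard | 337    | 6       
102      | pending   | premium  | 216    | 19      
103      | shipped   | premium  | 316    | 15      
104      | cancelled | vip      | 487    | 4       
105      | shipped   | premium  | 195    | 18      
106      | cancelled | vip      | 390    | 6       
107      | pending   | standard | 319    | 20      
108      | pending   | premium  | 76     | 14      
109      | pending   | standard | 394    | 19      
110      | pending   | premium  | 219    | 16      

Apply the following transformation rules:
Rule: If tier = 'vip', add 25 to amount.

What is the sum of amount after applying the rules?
2999

Step 1: Count records where tier = 'vip': 2
Step 2: Total bonus added: 2 × 25 = 50
Step 3: Original sum of amount: 2949
Step 4: Final sum = 2949 + 50 = 2999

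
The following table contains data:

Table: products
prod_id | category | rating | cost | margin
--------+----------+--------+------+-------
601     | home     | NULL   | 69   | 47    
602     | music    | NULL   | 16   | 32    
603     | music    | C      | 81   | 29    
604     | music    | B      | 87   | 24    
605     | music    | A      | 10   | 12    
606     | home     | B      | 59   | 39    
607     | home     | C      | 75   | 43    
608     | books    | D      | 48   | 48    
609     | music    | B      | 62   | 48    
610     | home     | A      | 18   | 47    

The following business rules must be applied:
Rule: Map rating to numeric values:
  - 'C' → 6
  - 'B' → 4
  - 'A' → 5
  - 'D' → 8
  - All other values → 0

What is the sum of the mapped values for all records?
42

Step 1: Apply mapping to each record
Step 2: Count by status:
  'C': 2 records × 6 = 12
  'B': 3 records × 4 = 12
  'A': 2 records × 5 = 10
  'D': 1 records × 8 = 8
Step 3: Sum all mapped values = 42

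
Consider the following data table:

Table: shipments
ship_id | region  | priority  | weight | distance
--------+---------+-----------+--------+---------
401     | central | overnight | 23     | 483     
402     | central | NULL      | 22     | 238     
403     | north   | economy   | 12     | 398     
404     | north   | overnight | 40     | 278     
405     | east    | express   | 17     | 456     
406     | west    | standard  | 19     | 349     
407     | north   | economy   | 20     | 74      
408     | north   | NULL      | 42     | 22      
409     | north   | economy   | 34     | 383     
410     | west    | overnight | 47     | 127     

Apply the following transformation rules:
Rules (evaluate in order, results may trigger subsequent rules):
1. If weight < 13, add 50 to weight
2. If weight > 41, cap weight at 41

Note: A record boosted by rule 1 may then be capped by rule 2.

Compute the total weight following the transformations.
298

Step 1: Apply rule 1 to records with weight < 13
  - 1 records get bonus of 50
  - Of these, 1 records then exceed 41 and get capped
Step 2: Apply rule 2 to records with weight > 41
  - 2 records (original) are capped
Step 3: Calculate final sum = 298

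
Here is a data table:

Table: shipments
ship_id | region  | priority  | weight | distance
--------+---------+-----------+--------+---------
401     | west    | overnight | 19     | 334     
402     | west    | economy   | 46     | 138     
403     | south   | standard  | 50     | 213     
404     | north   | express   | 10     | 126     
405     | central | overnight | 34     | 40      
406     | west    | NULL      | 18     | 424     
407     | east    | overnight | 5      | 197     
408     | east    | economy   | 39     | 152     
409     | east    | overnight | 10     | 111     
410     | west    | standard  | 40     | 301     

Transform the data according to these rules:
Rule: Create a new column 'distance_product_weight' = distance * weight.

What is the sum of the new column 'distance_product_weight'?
53659

Step 1: For each record, compute distance * weight
Example calculations:
  334 * 19 = 6346
  138 * 46 = 6348
  213 * 50 = 10650
  ...
Step 2: Sum all derived values
Step 3: Total = 53659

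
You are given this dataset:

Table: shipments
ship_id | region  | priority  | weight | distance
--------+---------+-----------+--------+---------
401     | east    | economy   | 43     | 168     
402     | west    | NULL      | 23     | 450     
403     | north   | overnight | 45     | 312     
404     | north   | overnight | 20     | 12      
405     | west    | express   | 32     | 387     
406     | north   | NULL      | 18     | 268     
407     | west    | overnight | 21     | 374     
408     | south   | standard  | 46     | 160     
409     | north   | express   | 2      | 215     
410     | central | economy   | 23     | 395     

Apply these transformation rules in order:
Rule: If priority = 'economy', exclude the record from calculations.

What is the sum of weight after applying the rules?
207

Step 1: Identify records where priority = 'economy'
Step 2: The excluded records sum to 66
Step 3: Original total weight = 273
Step 4: Remaining total = 273 - 66 = 207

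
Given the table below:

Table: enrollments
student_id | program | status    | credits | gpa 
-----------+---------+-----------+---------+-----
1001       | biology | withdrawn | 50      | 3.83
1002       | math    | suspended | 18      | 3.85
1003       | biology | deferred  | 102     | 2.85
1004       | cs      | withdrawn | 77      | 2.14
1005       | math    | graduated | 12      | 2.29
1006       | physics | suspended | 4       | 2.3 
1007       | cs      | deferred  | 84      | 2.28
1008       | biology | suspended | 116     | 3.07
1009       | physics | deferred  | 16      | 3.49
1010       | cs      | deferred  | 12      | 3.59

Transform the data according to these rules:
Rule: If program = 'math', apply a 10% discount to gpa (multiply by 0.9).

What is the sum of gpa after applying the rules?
29.08

Step 1: Records with program = 'math' have total gpa = 6.14
Step 2: Apply multiplier: 6.14 × 0.9 = 5.53
Step 3: Other records total: 23.55
Step 4: Final sum = 5.53 + 23.55 = 29.08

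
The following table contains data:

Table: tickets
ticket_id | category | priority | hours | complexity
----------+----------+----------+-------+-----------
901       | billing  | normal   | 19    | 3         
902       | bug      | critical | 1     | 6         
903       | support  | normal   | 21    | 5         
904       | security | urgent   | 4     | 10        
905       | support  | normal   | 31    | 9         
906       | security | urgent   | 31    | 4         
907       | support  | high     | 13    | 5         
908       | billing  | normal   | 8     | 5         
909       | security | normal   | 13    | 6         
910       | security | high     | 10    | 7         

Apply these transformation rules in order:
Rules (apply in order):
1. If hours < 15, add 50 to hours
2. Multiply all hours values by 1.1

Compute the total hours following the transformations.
496.1

Step 1: Apply Rule 1 - Add 50 to records with hours < 15
  - 6 records affected: 49 + (6 × 50) = 349
  - Unaffected records: 102
  - Sum after Rule 1: 451
Step 2: Apply Rule 2 - Multiply all by 1.1
  - 451 × 1.1 = 496.1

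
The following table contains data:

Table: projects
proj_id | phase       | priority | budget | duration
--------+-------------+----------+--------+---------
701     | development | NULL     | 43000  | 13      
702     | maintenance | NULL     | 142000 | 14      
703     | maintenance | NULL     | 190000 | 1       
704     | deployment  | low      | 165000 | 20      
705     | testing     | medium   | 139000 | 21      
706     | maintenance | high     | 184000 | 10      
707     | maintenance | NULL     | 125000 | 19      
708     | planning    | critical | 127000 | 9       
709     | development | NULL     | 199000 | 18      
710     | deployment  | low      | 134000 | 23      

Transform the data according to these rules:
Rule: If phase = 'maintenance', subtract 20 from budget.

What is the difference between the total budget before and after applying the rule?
80

Step 1: Original sum of budget = 1448000
Step 2: 4 records have phase = 'maintenance'
Step 3: Each affected record changes by -20
Step 4: Total change = 4 × -20 = -80
Step 5: New sum = 1448000 + -80 = 1447920
Step 6: Difference = |1447920 - 1448000| = 80
        (Sum decreased by 80)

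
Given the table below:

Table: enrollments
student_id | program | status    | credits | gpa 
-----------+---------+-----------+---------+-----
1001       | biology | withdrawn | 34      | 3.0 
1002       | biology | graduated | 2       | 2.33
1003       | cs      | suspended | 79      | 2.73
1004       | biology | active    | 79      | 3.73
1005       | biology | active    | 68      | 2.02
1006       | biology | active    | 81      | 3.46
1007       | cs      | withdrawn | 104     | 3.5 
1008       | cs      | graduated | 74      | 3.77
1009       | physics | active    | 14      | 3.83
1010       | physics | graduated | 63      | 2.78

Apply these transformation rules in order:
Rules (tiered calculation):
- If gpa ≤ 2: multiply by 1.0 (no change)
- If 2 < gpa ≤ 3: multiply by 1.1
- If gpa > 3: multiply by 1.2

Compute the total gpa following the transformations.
36.09

Step 1: Tier 1 (gpa ≤ 2): 0 records, sum = 0 × 1.0 = 0.0
Step 2: Tier 2 (2 < gpa ≤ 3): 5 records, sum = 12.86 × 1.1 = 14.15
Step 3: Tier 3 (gpa > 3): 5 records, sum = 18.29 × 1.2 = 21.95
Step 4: Final sum = 0.0 + 14.15 + 21.95 = 36.09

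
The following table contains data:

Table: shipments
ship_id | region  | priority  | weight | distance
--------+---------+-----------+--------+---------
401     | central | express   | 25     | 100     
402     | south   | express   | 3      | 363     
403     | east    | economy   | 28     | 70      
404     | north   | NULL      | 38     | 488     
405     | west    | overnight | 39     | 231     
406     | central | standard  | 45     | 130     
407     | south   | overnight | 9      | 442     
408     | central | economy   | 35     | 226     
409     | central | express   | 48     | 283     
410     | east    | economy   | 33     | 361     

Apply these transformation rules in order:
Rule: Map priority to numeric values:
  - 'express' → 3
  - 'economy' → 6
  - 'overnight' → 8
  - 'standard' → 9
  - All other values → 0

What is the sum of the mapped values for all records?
52

Step 1: Apply mapping to each record
Step 2: Count by status:
  'express': 3 records × 3 = 9
  'economy': 3 records × 6 = 18
  'overnight': 2 records × 8 = 16
  'standard': 1 records × 9 = 9
Step 3: Sum all mapped values = 52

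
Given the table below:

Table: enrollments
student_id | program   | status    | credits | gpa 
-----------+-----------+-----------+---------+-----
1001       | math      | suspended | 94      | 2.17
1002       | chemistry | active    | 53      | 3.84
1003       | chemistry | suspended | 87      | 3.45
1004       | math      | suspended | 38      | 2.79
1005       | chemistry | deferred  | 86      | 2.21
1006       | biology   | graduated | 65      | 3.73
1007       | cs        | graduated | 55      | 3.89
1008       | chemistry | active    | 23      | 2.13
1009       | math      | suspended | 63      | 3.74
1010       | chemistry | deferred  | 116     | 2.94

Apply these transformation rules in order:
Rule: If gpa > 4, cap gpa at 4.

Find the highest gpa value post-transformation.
3.89

Step 1: Original maximum gpa = 3.89
Step 2: Check cap of 4 against maximum
Step 3: No records exceed the cap (max 3.89 <= cap 4), so no capping applies
Step 4: Maximum after transformation = 3.89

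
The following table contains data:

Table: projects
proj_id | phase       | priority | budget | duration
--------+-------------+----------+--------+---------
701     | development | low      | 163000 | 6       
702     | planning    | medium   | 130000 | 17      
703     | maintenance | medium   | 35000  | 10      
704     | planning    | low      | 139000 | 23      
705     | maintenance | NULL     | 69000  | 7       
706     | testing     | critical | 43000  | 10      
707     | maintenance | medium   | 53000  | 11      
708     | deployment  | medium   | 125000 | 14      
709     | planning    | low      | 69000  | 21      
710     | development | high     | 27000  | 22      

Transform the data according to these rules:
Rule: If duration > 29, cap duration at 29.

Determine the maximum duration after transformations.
23

Step 1: Original maximum duration = 23
Step 2: Check cap of 29 against maximum
Step 3: No records exceed the cap (max 23 <= cap 29), so no capping applies
Step 4: Maximum after transformation = 23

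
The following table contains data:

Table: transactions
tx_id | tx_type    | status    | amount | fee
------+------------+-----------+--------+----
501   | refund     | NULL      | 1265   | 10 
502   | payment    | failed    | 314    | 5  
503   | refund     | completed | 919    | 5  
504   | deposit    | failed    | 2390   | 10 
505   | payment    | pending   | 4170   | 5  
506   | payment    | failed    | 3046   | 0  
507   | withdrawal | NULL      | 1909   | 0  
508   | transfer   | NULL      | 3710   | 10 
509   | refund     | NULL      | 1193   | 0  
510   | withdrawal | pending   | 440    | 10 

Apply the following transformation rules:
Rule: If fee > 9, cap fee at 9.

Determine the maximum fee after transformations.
9

Step 1: Original maximum fee = 10
Step 2: Apply cap at 9
Step 3: 4 records had fee > 9 and were capped
Step 4: Maximum after transformation = 9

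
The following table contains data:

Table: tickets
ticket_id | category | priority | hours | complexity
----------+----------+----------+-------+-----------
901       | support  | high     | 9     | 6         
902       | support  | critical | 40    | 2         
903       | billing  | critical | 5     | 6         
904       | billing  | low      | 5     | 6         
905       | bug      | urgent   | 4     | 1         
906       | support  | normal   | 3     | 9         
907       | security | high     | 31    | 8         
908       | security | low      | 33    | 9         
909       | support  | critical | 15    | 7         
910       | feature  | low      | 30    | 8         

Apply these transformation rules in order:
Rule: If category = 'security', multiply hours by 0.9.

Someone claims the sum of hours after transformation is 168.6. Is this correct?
Yes, the result is correct.

Step 1: Calculate the correct sum after transformation
Step 2: Apply multiplier 0.9 to records where category = 'security'
Step 3: Correct result = 168.6
Step 4: Claimed result = 168.6
Step 5: 168.6 = 168.6 ✓
Conclusion: The claimed result is correct.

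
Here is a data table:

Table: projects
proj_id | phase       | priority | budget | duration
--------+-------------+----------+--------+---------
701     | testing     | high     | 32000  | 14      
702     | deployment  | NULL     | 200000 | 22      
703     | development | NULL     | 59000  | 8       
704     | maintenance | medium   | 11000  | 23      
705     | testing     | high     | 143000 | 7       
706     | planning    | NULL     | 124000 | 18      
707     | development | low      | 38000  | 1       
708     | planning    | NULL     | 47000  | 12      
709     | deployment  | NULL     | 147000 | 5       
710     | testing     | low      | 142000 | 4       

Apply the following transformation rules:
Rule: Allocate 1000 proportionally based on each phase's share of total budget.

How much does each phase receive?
deployment: 367.97, development: 102.86, maintenance: 11.66, planning: 181.34, testing: 336.16

Step 1: Calculate total budget = 943000
Step 2: Calculate each phase's proportion:
  deployment: 347000/943000 = 36.80% → 367.97
  development: 97000/943000 = 10.29% → 102.86
  maintenance: 11000/943000 = 1.17% → 11.66
  planning: 171000/943000 = 18.13% → 181.34
  testing: 317000/943000 = 33.62% → 336.16
Step 3: Verify: sum of allocations ≈ 1000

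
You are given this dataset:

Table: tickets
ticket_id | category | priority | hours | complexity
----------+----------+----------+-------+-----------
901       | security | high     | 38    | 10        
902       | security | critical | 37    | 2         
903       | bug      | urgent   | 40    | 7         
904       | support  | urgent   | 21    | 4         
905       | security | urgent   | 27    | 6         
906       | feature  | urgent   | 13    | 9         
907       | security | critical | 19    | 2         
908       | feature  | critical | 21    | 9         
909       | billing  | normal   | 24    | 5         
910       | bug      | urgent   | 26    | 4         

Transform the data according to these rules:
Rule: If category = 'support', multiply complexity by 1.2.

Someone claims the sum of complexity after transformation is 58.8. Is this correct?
Yes, the result is correct.

Step 1: Calculate the correct sum after transformation
Step 2: Apply multiplier 1.2 to records where category = 'support'
Step 3: Correct result = 58.8
Step 4: Claimed result = 58.8
Step 5: 58.8 = 58.8 ✓
Conclusion: The claimed result is correct.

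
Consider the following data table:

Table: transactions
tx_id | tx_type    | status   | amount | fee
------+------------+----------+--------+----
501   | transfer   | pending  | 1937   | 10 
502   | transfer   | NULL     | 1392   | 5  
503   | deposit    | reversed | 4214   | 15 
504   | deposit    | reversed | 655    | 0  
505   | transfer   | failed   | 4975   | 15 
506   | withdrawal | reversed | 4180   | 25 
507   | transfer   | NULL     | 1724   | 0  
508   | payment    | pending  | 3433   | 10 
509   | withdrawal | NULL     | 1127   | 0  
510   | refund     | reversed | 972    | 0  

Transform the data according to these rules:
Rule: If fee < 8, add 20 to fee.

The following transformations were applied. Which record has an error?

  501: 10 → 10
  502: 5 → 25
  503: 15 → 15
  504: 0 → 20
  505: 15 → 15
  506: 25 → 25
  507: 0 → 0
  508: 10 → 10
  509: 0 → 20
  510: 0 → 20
Record 507 has an error. The correct transformed value should be 20, not 0.

Step 1: Check each record against the rule
Step 2: Record 507 has fee = 0
Step 3: Since 0 < 8, the bonus should have been applied
Step 4: Correct value = 20, but claimed value = 0
Conclusion: Record 507 has the error.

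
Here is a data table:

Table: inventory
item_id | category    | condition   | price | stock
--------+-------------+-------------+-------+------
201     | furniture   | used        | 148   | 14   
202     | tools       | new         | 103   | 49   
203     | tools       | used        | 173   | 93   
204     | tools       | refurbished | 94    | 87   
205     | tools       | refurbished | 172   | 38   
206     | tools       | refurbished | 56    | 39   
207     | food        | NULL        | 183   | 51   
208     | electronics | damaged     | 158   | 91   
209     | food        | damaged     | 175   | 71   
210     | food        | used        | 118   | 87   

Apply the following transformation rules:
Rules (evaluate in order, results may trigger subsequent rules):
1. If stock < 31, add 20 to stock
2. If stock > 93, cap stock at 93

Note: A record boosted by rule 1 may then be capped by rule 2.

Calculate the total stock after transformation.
640

Step 1: Apply rule 1 to records with stock < 31
  - 1 records get bonus of 20
  - Of these, 0 records then exceed 93 and get capped
Step 2: Apply rule 2 to records with stock > 93
  - 0 records (original) are capped
Step 3: Calculate final sum = 640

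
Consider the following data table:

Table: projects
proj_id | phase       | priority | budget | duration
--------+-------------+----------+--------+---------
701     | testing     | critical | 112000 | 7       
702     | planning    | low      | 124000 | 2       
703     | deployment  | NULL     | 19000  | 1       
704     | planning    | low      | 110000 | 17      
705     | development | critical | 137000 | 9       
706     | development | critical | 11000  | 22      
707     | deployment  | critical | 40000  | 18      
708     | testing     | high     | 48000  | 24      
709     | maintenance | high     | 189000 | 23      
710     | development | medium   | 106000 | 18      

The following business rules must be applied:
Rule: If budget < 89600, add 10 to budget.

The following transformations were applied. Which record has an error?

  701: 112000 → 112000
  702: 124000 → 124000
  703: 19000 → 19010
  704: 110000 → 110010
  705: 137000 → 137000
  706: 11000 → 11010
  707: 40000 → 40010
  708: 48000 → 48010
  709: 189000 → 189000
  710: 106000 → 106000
Record 704 has an error. The correct transformed value should be 110000, not 110010.

Step 1: Check each record against the rule
Step 2: Record 704 has budget = 110000
Step 3: Since 110000 >= 89600, the bonus should not have been applied
Step 4: Correct value = 110000, but claimed value = 110010
Conclusion: Record 704 has the error.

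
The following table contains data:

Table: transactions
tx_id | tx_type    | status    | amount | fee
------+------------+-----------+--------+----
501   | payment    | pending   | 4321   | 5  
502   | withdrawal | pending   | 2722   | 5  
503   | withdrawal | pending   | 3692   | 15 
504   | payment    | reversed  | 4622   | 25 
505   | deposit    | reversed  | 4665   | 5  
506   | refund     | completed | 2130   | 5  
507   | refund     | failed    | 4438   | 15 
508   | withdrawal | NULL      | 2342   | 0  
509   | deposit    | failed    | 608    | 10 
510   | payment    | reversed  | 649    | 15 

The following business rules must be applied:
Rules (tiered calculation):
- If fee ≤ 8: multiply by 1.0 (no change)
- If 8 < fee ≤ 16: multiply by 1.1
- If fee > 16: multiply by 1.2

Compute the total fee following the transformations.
110.5

Step 1: Tier 1 (fee ≤ 8): 5 records, sum = 20 × 1.0 = 20.0
Step 2: Tier 2 (8 < fee ≤ 16): 4 records, sum = 55 × 1.1 = 60.5
Step 3: Tier 3 (fee > 16): 1 records, sum = 25 × 1.2 = 30.0
Step 4: Final sum = 20.0 + 60.5 + 30.0 = 110.5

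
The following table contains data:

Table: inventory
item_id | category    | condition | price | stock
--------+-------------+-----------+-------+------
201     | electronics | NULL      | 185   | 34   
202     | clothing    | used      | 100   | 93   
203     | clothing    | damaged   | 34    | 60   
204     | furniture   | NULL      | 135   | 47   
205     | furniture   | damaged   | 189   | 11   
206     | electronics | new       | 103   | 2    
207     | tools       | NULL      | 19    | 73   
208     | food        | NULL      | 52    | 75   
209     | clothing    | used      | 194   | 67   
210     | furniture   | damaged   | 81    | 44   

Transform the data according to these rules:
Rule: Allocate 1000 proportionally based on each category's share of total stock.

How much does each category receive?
clothing: 434.78, electronics: 71.15, food: 148.22, furniture: 201.58, tools: 144.27

Step 1: Calculate total stock = 506
Step 2: Calculate each category's proportion:
  clothing: 220/506 = 43.48% → 434.78
  electronics: 36/506 = 7.11% → 71.15
  food: 75/506 = 14.82% → 148.22
  furniture: 102/506 = 20.16% → 201.58
  tools: 73/506 = 14.43% → 144.27
Step 3: Verify: sum of allocations ≈ 1000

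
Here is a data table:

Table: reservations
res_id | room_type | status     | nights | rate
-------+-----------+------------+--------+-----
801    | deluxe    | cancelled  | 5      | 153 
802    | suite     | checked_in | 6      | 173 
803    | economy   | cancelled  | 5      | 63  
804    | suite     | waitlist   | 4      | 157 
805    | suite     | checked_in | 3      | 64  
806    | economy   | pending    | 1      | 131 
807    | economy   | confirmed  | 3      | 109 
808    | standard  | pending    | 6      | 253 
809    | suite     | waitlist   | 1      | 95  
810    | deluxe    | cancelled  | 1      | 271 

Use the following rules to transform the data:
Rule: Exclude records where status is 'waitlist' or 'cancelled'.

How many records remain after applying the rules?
5

Step 1: Count records to exclude
  - 2 (waitlist) + 3 (cancelled) = 5 records
Step 2: Total records: 10
Step 3: Remaining = 10 - 5 = 5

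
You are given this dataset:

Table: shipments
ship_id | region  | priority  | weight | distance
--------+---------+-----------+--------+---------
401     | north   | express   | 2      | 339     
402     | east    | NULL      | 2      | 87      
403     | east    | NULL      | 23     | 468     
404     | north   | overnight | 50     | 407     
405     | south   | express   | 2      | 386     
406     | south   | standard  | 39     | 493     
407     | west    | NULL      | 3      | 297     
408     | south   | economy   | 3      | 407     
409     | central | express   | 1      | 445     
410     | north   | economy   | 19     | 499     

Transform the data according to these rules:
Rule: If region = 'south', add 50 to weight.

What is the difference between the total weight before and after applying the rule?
150

Step 1: Original sum of weight = 144
Step 2: 3 records have region = 'south'
Step 3: Each affected record changes by 50
Step 4: Total change = 3 × 50 = 150
Step 5: New sum = 144 + 150 = 294
Step 6: Difference = |294 - 144| = 150
        (Sum increased by 150)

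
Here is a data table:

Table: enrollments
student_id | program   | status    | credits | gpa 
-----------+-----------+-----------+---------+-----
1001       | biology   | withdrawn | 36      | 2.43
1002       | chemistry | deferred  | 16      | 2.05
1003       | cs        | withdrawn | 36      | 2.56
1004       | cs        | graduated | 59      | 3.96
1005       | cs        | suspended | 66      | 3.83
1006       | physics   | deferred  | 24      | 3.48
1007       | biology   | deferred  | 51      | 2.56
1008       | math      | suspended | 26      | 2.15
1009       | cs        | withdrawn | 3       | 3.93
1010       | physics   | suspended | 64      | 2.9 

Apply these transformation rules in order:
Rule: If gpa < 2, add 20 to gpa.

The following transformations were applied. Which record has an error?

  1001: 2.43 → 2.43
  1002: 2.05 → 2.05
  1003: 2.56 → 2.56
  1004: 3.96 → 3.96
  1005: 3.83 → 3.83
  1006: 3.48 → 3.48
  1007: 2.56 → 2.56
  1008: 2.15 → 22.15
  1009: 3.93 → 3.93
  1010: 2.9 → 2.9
Record 1008 has an error. The correct transformed value should be 2.15, not 22.15.

Step 1: Check each record against the rule
Step 2: Record 1008 has gpa = 2.15
Step 3: Since 2.15 >= 2, the bonus should not have been applied
Step 4: Correct value = 2.15, but claimed value = 22.15
Conclusion: Record 1008 has the error.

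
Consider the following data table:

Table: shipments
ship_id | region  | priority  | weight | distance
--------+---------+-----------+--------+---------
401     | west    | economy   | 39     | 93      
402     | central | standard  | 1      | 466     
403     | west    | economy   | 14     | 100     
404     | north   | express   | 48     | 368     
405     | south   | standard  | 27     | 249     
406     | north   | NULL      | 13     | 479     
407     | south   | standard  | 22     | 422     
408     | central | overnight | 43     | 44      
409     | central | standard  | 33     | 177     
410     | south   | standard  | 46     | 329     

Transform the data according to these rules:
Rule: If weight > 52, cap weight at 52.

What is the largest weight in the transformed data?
48

Step 1: Original maximum weight = 48
Step 2: Check cap of 52 against maximum
Step 3: No records exceed the cap (max 48 <= cap 52), so no capping applies
Step 4: Maximum after transformation = 48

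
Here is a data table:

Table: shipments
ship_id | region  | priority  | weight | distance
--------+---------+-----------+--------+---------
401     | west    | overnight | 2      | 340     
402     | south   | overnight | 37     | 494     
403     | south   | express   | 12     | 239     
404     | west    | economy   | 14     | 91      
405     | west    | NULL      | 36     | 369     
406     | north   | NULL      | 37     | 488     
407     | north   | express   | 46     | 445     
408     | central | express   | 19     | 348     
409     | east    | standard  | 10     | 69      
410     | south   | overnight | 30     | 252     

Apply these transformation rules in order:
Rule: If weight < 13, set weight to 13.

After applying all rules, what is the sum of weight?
258

Step 1: 3 records have weight < 13
Step 2: These records originally summed to 24
Step 3: After setting to minimum: 3 × 13 = 39
Step 4: Unaffected records sum: 219
Step 5: Final sum = 39 + 219 = 258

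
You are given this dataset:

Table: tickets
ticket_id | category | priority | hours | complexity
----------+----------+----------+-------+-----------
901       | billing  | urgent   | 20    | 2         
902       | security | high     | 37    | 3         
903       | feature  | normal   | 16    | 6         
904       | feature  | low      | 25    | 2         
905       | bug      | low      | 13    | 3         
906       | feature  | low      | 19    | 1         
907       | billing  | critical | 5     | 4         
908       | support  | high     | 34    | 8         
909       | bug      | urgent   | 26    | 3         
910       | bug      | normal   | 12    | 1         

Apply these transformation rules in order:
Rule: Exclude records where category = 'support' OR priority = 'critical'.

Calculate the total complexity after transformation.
21

Step 1: Find records where category = 'support' OR priority = 'critical'
Step 2: 2 records match, summing to 12
Step 3: Original sum: 33
Step 4: Remaining sum = 33 - 12 = 21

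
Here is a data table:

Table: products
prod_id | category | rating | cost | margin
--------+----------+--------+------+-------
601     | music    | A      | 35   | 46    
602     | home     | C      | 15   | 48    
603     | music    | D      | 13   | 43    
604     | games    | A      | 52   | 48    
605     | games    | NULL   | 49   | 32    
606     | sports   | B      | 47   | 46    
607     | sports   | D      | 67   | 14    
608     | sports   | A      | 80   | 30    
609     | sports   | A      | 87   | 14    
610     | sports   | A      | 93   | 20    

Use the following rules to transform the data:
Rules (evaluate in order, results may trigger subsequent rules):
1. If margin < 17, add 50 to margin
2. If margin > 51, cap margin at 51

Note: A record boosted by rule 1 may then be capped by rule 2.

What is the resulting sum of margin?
415

Step 1: Apply rule 1 to records with margin < 17
  - 2 records get bonus of 50
  - Of these, 2 records then exceed 51 and get capped
Step 2: Apply rule 2 to records with margin > 51
  - 0 records (original) are capped
Step 3: Calculate final sum = 415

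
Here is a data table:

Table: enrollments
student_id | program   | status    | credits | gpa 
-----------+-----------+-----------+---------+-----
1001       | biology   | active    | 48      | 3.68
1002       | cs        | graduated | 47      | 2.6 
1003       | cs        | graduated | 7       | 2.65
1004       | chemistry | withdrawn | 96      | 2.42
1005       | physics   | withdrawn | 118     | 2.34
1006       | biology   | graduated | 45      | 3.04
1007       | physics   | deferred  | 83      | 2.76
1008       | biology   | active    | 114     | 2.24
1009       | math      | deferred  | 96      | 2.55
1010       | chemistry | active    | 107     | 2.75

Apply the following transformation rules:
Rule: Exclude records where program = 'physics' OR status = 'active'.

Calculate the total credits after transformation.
291

Step 1: Find records where program = 'physics' OR status = 'active'
Step 2: 5 records match, summing to 470
Step 3: Original sum: 761
Step 4: Remaining sum = 761 - 470 = 291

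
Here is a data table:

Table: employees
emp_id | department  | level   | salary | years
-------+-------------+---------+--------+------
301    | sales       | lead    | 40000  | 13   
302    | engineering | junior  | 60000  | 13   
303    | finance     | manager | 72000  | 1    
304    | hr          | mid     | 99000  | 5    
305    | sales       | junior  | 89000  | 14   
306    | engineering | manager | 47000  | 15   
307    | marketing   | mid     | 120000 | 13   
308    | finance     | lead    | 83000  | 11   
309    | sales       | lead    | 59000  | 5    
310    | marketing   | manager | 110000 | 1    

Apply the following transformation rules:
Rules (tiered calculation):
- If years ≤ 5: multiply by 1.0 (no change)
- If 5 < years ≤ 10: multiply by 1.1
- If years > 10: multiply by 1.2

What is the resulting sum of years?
106.8

Step 1: Tier 1 (years ≤ 5): 4 records, sum = 12 × 1.0 = 12.0
Step 2: Tier 2 (5 < years ≤ 10): 0 records, sum = 0 × 1.1 = 0.0
Step 3: Tier 3 (years > 10): 6 records, sum = 79 × 1.2 = 94.8
Step 4: Final sum = 12.0 + 0.0 + 94.8 = 106.8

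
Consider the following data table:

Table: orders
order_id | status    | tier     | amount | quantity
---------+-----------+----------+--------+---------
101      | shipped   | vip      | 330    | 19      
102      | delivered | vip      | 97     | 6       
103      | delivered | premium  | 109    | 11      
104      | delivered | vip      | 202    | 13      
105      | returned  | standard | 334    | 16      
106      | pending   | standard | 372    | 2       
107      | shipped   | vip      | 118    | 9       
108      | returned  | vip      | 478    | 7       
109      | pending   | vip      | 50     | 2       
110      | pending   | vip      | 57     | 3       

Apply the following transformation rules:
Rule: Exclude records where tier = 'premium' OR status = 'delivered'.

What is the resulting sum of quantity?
58

Step 1: Find records where tier = 'premium' OR status = 'delivered'
Step 2: 3 records match, summing to 30
Step 3: Original sum: 88
Step 4: Remaining sum = 88 - 30 = 58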